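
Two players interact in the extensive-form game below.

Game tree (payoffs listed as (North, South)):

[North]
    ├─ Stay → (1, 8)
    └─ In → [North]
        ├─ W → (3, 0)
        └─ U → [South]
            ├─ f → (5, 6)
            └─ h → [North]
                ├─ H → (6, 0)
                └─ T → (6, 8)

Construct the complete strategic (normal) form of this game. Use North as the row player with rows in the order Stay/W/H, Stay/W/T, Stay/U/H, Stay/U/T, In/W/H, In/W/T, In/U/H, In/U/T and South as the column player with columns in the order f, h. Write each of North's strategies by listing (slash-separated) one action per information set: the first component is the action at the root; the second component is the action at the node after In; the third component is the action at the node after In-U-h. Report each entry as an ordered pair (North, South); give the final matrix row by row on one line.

Stay/W/H: (1,8) (1,8) | Stay/W/T: (1,8) (1,8) | Stay/U/H: (1,8) (1,8) | Stay/U/T: (1,8) (1,8) | In/W/H: (3,0) (3,0) | In/W/T: (3,0) (3,0) | In/U/H: (5,6) (6,0) | In/U/T: (5,6) (6,8)

Row Stay/W/H: f→(1,8), h→(1,8)
Row Stay/W/T: f→(1,8), h→(1,8)
Row Stay/U/H: f→(1,8), h→(1,8)
Row Stay/U/T: f→(1,8), h→(1,8)
Row In/W/H: f→(3,0), h→(3,0)
Row In/W/T: f→(3,0), h→(3,0)
Row In/U/H: f→(5,6), h→(6,0)
Row In/U/T: f→(5,6), h→(6,8)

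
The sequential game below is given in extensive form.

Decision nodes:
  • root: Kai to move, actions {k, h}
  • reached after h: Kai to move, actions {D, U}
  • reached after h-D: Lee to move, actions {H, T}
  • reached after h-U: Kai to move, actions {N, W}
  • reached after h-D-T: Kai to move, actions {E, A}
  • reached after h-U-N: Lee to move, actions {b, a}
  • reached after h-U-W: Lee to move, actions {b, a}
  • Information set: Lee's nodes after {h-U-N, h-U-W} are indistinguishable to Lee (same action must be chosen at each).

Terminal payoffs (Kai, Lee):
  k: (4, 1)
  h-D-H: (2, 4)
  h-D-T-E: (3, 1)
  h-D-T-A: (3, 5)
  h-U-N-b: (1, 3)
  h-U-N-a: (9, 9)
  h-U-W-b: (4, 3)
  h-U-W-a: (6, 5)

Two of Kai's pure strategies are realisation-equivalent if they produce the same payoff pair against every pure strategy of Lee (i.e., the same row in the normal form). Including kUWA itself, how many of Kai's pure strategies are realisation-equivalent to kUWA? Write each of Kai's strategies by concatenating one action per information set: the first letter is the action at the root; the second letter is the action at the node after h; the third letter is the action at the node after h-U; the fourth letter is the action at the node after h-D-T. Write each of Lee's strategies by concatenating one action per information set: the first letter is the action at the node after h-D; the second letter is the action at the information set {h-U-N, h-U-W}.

Row for kUWA (columns Hb, Ha, Tb, Ta): (4,1) (4,1) (4,1) (4,1).
Under kUWA, Kai's choice at the node after h and at the node after h-U and at the node after h-D-T can never be reached regardless of what Lee does, so varying those choices leaves every outcome unchanged.
Holding the reachable choices fixed and varying the unreachable ones freely already gives 2 × 2 × 2 = 8 equivalent strategies.
No other strategy reproduces this row, so those 8 are the full class: kDNE, kDNA, kDWE, kDWA, kUNE, kUNA, kUWE, kUWA.

8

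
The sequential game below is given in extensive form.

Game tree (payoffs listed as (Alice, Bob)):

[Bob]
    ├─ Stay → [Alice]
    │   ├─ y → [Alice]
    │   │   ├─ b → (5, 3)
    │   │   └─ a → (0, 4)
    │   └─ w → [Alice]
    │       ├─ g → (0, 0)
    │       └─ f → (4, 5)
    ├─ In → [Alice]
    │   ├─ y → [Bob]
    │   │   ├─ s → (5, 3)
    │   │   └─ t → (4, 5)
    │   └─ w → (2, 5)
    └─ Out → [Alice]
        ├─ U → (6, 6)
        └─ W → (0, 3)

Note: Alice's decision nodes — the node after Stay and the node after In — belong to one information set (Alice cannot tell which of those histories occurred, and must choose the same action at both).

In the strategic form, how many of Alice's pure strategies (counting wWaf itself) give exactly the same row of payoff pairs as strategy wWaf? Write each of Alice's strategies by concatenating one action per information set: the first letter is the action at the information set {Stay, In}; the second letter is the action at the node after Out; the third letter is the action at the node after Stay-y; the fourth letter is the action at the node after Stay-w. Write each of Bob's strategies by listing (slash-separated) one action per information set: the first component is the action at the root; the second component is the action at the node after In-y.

2

Row for wWaf (columns Stay/s, Stay/t, In/s, In/t, Out/s, Out/t): (4,5) (4,5) (2,5) (2,5) (0,3) (0,3).
Under wWaf, Alice's choice at the node after Stay-y can never be reached regardless of what Bob does, so varying those choices leaves every outcome unchanged.
Holding the reachable choices fixed and varying the unreachable one freely already gives 2 equivalent strategies.
No other strategy reproduces this row, so those 2 are the full class: wWbf, wWaf.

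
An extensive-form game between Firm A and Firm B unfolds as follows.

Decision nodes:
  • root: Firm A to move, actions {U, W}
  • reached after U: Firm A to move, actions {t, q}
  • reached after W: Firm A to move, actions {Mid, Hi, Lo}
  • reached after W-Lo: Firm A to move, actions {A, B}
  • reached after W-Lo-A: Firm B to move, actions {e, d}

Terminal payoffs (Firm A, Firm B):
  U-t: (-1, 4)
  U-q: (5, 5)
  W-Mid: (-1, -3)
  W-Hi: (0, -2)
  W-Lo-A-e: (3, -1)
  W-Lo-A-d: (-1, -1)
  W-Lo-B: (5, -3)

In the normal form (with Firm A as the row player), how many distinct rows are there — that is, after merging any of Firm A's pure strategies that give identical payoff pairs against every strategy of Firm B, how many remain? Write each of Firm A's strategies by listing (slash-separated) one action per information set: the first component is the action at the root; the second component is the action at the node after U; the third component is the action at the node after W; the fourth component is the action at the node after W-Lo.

Firm A has 24 pure strategies: U/t/Mid/A, U/t/Mid/B, U/t/Hi/A, U/t/Hi/B, U/t/Lo/A, U/t/Lo/B, U/q/Mid/A, U/q/Mid/B, U/q/Hi/A, U/q/Hi/B, U/q/Lo/A, U/q/Lo/B, W/t/Mid/A, W/t/Mid/B, W/t/Hi/A, W/t/Hi/B, W/t/Lo/A, W/t/Lo/B, W/q/Mid/A, W/q/Mid/B, W/q/Hi/A, W/q/Hi/B, W/q/Lo/A, W/q/Lo/B. Columns: e, d.
{U/t/Mid/A, U/t/Mid/B, U/t/Hi/A, U/t/Hi/B, U/t/Lo/A, U/t/Lo/B} → row (-1,4) (-1,4)
{U/q/Mid/A, U/q/Mid/B, U/q/Hi/A, U/q/Hi/B, U/q/Lo/A, U/q/Lo/B} → row (5,5) (5,5)
{W/t/Mid/A, W/t/Mid/B, W/q/Mid/A, W/q/Mid/B} → row (-1,-3) (-1,-3)
{W/t/Hi/A, W/t/Hi/B, W/q/Hi/A, W/q/Hi/B} → row (0,-2) (0,-2)
{W/t/Lo/A, W/q/Lo/A} → row (3,-1) (-1,-1)
{W/t/Lo/B, W/q/Lo/B} → row (5,-3) (5,-3)
That's 6 distinct rows out of 24 strategies.

6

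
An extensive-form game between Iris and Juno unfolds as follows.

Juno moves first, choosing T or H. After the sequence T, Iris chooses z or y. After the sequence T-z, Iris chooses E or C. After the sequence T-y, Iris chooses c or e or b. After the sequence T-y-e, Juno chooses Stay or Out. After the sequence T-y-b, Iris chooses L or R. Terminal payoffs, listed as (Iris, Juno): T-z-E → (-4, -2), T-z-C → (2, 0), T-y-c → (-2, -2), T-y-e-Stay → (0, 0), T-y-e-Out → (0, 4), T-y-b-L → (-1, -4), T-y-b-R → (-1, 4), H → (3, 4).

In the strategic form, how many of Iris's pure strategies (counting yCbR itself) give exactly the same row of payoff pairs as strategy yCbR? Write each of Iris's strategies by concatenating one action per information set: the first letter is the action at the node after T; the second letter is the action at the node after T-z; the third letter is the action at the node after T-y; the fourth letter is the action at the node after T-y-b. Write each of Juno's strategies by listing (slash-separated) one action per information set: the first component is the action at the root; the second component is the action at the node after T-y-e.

2

Row for yCbR (columns T/Stay, T/Out, H/Stay, H/Out): (-1,4) (-1,4) (3,4) (3,4).
Under yCbR, Iris's choice at the node after T-z can never be reached regardless of what Juno does, so varying those choices leaves every outcome unchanged.
Holding the reachable choices fixed and varying the unreachable one freely already gives 2 equivalent strategies.
No other strategy reproduces this row, so those 2 are the full class: yEbR, yCbR.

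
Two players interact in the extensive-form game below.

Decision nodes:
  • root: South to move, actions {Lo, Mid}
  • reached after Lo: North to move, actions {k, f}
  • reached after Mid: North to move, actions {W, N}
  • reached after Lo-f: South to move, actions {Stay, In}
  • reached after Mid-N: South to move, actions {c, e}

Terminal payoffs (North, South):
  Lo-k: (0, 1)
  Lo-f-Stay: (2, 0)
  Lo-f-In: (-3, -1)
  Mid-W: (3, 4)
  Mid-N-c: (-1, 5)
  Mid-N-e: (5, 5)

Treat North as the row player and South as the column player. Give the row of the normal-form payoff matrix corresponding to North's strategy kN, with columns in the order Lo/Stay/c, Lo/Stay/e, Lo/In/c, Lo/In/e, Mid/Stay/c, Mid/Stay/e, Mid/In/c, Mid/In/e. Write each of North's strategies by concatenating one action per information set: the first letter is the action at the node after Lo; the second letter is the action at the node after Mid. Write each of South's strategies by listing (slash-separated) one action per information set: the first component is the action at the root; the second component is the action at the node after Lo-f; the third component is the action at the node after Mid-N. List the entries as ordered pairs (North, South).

vs Lo/Stay/c: South plays Lo → North plays k at [Lo] → (0, 1)
vs Lo/Stay/e: South plays Lo → North plays k at [Lo] → (0, 1)
vs Lo/In/c: South plays Lo → North plays k at [Lo] → (0, 1)
vs Lo/In/e: South plays Lo → North plays k at [Lo] → (0, 1)
vs Mid/Stay/c: South plays Mid → North plays N at [Mid] → South plays c at [Mid-N] → (-1, 5)
vs Mid/Stay/e: South plays Mid → North plays N at [Mid] → South plays e at [Mid-N] → (5, 5)
vs Mid/In/c: South plays Mid → North plays N at [Mid] → South plays c at [Mid-N] → (-1, 5)
vs Mid/In/e: South plays Mid → North plays N at [Mid] → South plays e at [Mid-N] → (5, 5)

(0,1) (0,1) (0,1) (0,1) (-1,5) (5,5) (-1,5) (5,5)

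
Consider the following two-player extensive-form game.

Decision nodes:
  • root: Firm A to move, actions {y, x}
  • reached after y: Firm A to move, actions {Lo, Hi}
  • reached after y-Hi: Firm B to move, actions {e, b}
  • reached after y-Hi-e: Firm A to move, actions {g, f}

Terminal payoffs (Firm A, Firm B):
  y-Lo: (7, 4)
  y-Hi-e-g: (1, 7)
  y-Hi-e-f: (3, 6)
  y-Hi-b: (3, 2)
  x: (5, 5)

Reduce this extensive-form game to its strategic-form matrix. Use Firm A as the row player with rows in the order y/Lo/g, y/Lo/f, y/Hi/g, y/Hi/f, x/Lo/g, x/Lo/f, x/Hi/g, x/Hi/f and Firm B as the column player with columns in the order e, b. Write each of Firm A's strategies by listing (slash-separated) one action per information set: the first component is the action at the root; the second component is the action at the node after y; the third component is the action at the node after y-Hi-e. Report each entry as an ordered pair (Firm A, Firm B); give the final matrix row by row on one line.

y/Lo/g: (7,4) (7,4) | y/Lo/f: (7,4) (7,4) | y/Hi/g: (1,7) (3,2) | y/Hi/f: (3,6) (3,2) | x/Lo/g: (5,5) (5,5) | x/Lo/f: (5,5) (5,5) | x/Hi/g: (5,5) (5,5) | x/Hi/f: (5,5) (5,5)

              e        b
y/Lo/g    (7,4)    (7,4)
y/Lo/f    (7,4)    (7,4)
y/Hi/g    (1,7)    (3,2)
y/Hi/f    (3,6)    (3,2)
x/Lo/g    (5,5)    (5,5)
x/Lo/f    (5,5)    (5,5)
x/Hi/g    (5,5)    (5,5)
x/Hi/f    (5,5)    (5,5)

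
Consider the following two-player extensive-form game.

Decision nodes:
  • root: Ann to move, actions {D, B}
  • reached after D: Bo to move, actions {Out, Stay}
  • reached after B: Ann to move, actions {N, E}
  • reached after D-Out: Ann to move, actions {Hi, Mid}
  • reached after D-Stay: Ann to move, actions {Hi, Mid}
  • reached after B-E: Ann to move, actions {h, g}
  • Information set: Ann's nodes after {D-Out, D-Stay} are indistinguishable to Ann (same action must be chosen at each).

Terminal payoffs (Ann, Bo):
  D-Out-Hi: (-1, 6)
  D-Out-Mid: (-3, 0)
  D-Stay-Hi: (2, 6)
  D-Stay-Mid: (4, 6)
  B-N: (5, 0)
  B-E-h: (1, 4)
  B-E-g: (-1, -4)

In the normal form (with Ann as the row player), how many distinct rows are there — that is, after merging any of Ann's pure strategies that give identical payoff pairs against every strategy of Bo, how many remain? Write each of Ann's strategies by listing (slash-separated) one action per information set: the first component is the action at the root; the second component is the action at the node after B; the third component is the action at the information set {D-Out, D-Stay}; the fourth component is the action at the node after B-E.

Ann has 16 pure strategies: D/N/Hi/h, D/N/Hi/g, D/N/Mid/h, D/N/Mid/g, D/E/Hi/h, D/E/Hi/g, D/E/Mid/h, D/E/Mid/g, B/N/Hi/h, B/N/Hi/g, B/N/Mid/h, B/N/Mid/g, B/E/Hi/h, B/E/Hi/g, B/E/Mid/h, B/E/Mid/g. Columns: Out, Stay.
{D/N/Hi/h, D/N/Hi/g, D/E/Hi/h, D/E/Hi/g} → row (-1,6) (2,6)
{D/N/Mid/h, D/N/Mid/g, D/E/Mid/h, D/E/Mid/g} → row (-3,0) (4,6)
{B/N/Hi/h, B/N/Hi/g, B/N/Mid/h, B/N/Mid/g} → row (5,0) (5,0)
{B/E/Hi/h, B/E/Mid/h} → row (1,4) (1,4)
{B/E/Hi/g, B/E/Mid/g} → row (-1,-4) (-1,-4)
That's 5 distinct rows out of 16 strategies.

5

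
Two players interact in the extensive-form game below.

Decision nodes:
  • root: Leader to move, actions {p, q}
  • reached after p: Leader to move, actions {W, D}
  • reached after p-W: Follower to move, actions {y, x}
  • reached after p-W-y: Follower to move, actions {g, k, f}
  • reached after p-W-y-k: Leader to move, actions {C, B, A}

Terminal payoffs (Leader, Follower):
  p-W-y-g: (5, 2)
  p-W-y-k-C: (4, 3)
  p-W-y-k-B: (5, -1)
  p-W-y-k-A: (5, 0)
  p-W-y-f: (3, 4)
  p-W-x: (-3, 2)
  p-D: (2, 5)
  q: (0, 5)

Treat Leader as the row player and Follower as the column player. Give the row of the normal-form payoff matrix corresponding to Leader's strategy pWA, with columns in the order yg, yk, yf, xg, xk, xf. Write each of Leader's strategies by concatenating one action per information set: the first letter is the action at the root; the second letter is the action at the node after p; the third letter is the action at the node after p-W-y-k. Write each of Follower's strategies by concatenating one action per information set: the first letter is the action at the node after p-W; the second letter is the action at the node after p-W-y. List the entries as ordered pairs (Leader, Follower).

vs yg: Leader plays p → Leader plays W at [p] → Follower plays y at [p-W] → Follower plays g at [p-W-y] → (5, 2)
vs yk: Leader plays p → Leader plays W at [p] → Follower plays y at [p-W] → Follower plays k at [p-W-y] → Leader plays A at [p-W-y-k] → (5, 0)
vs yf: Leader plays p → Leader plays W at [p] → Follower plays y at [p-W] → Follower plays f at [p-W-y] → (3, 4)
vs xg: Leader plays p → Leader plays W at [p] → Follower plays x at [p-W] → (-3, 2)
vs xk: Leader plays p → Leader plays W at [p] → Follower plays x at [p-W] → (-3, 2)
vs xf: Leader plays p → Leader plays W at [p] → Follower plays x at [p-W] → (-3, 2)

(5,2) (5,0) (3,4) (-3,2) (-3,2) (-3,2)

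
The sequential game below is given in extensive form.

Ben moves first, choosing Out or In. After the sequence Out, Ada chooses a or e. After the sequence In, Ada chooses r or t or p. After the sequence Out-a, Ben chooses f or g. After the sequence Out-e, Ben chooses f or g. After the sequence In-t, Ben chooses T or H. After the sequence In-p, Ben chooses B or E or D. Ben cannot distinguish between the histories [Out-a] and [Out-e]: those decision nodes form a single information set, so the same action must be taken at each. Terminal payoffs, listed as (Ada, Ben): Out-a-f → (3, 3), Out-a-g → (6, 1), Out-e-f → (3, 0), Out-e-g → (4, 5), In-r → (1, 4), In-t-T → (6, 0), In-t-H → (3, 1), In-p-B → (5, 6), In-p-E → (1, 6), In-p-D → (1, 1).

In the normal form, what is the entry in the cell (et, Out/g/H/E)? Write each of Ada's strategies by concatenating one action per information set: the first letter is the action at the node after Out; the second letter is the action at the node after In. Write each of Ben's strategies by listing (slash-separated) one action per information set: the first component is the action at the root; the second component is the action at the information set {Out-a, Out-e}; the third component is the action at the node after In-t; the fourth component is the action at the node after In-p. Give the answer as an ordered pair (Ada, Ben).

Trace the play path from the root:
  Ben plays Out
  Ada plays e at [Out]
  Ben plays g at [Out-e]
→ terminal payoff (4, 5).
(Ada's choice at the node after In is never reached on this path, so it doesn't affect the outcome.)

(4, 5)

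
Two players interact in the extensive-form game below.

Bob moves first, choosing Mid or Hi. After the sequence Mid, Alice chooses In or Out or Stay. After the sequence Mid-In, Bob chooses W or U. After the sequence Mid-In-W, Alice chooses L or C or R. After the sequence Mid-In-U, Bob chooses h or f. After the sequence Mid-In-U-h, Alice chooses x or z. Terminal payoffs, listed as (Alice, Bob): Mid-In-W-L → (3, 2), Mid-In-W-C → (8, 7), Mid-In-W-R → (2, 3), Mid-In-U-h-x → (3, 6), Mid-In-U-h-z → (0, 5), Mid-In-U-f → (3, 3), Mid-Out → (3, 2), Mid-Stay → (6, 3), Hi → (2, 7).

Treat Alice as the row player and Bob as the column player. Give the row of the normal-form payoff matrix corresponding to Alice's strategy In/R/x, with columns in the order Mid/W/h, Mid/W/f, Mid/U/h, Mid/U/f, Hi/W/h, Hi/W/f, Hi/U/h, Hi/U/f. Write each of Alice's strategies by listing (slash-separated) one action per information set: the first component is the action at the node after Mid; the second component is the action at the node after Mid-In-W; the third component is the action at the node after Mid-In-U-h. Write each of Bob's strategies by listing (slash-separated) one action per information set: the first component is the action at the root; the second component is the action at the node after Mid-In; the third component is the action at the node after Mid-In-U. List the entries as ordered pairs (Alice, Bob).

(2,3) (2,3) (3,6) (3,3) (2,7) (2,7) (2,7) (2,7)

vs Mid/W/h: Bob plays Mid → Alice plays In at [Mid] → Bob plays W at [Mid-In] → Alice plays R at [Mid-In-W] → (2, 3)
vs Mid/W/f: Bob plays Mid → Alice plays In at [Mid] → Bob plays W at [Mid-In] → Alice plays R at [Mid-In-W] → (2, 3)
vs Mid/U/h: Bob plays Mid → Alice plays In at [Mid] → Bob plays U at [Mid-In] → Bob plays h at [Mid-In-U] → Alice plays x at [Mid-In-U-h] → (3, 6)
vs Mid/U/f: Bob plays Mid → Alice plays In at [Mid] → Bob plays U at [Mid-In] → Bob plays f at [Mid-In-U] → (3, 3)
vs Hi/W/h: Bob plays Hi → (2, 7)
vs Hi/W/f: Bob plays Hi → (2, 7)
vs Hi/U/h: Bob plays Hi → (2, 7)
vs Hi/U/f: Bob plays Hi → (2, 7)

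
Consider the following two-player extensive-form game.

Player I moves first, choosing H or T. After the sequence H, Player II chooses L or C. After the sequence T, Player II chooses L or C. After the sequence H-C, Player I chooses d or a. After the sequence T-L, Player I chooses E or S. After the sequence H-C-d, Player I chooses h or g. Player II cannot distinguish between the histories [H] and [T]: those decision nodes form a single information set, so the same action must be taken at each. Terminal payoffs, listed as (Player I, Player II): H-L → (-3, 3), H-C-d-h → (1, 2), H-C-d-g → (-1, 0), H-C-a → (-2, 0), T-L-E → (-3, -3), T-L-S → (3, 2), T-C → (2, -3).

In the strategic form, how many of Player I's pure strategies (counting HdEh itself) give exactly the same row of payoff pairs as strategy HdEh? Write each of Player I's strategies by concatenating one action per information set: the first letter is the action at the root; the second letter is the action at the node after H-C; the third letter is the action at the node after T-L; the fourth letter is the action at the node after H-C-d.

Row for HdEh (columns L, C): (-3,3) (1,2).
Under HdEh, Player I's choice at the node after T-L can never be reached regardless of what Player II does, so varying those choices leaves every outcome unchanged.
Holding the reachable choices fixed and varying the unreachable one freely already gives 2 equivalent strategies.
No other strategy reproduces this row, so those 2 are the full class: HdEh, HdSh.

2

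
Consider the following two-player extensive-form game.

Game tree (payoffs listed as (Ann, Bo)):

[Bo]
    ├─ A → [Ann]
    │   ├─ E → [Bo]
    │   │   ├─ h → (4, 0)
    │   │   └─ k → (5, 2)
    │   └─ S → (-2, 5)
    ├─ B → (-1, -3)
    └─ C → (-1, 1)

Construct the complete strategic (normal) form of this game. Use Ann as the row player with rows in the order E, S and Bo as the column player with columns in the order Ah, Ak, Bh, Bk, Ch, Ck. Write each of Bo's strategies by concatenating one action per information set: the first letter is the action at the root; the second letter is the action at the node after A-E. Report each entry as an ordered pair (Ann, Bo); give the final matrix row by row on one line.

E: (4,0) (5,2) (-1,-3) (-1,-3) (-1,1) (-1,1) | S: (-2,5) (-2,5) (-1,-3) (-1,-3) (-1,1) (-1,1)

           Ah       Ak       Bh       Bk       Ch       Ck
   E    (4,0)    (5,2)  (-1,-3)  (-1,-3)   (-1,1)   (-1,1)
   S   (-2,5)   (-2,5)  (-1,-3)  (-1,-3)   (-1,1)   (-1,1)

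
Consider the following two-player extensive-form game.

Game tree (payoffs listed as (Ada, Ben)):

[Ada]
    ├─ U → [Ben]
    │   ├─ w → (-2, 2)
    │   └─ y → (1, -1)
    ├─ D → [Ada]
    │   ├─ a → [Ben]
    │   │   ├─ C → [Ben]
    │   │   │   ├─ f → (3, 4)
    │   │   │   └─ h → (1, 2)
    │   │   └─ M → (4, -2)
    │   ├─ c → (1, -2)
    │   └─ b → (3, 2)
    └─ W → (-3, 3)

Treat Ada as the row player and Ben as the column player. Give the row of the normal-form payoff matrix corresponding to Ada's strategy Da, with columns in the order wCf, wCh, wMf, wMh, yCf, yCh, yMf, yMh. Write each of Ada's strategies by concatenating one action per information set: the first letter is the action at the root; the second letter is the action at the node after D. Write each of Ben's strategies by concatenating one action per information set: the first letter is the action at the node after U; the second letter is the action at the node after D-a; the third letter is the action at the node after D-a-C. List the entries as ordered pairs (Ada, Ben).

vs wCf: Ada plays D → Ada plays a at [D] → Ben plays C at [D-a] → Ben plays f at [D-a-C] → (3, 4)
vs wCh: Ada plays D → Ada plays a at [D] → Ben plays C at [D-a] → Ben plays h at [D-a-C] → (1, 2)
vs wMf: Ada plays D → Ada plays a at [D] → Ben plays M at [D-a] → (4, -2)
vs wMh: Ada plays D → Ada plays a at [D] → Ben plays M at [D-a] → (4, -2)
vs yCf: Ada plays D → Ada plays a at [D] → Ben plays C at [D-a] → Ben plays f at [D-a-C] → (3, 4)
vs yCh: Ada plays D → Ada plays a at [D] → Ben plays C at [D-a] → Ben plays h at [D-a-C] → (1, 2)
vs yMf: Ada plays D → Ada plays a at [D] → Ben plays M at [D-a] → (4, -2)
vs yMh: Ada plays D → Ada plays a at [D] → Ben plays M at [D-a] → (4, -2)

(3,4) (1,2) (4,-2) (4,-2) (3,4) (1,2) (4,-2) (4,-2)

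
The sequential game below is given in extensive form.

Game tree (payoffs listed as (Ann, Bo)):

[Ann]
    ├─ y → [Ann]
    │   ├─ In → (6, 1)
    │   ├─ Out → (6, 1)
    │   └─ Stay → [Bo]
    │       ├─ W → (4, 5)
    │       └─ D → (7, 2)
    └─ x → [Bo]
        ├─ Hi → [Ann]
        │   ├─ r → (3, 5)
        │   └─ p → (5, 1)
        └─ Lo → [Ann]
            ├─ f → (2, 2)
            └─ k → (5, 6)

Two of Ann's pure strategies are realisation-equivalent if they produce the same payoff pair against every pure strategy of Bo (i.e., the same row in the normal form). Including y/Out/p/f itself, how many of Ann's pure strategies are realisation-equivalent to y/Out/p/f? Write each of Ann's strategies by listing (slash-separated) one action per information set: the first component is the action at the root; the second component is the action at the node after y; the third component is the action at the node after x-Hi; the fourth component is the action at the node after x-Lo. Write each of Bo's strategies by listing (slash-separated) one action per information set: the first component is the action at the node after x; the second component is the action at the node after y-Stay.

8

Row for y/Out/p/f (columns Hi/W, Hi/D, Lo/W, Lo/D): (6,1) (6,1) (6,1) (6,1).
Under y/Out/p/f, Ann's choice at the node after x-Hi and at the node after x-Lo can never be reached regardless of what Bo does, so varying those choices leaves every outcome unchanged.
Holding the reachable choices fixed and varying the unreachable ones freely already gives 2 × 2 = 4 equivalent strategies.
Checking the remaining rows, y/In/r/f, y/In/r/k, y/In/p/f, y/In/p/k also happen to give the same payoffs in every column, bringing the total to 8: y/In/r/f, y/In/r/k, y/In/p/f, y/In/p/k, y/Out/r/f, y/Out/r/k, y/Out/p/f, y/Out/p/k.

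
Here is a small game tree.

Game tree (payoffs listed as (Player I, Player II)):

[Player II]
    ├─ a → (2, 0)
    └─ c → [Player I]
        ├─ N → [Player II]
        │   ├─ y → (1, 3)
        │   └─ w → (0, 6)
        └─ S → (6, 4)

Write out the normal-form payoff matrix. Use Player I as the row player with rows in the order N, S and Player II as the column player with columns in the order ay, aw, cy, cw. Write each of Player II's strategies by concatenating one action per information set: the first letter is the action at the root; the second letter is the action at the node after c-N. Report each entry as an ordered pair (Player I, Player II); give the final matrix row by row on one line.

Row N: ay→(2,0), aw→(2,0), cy→(1,3), cw→(0,6)
Row S: ay→(2,0), aw→(2,0), cy→(6,4), cw→(6,4)

N: (2,0) (2,0) (1,3) (0,6) | S: (2,0) (2,0) (6,4) (6,4)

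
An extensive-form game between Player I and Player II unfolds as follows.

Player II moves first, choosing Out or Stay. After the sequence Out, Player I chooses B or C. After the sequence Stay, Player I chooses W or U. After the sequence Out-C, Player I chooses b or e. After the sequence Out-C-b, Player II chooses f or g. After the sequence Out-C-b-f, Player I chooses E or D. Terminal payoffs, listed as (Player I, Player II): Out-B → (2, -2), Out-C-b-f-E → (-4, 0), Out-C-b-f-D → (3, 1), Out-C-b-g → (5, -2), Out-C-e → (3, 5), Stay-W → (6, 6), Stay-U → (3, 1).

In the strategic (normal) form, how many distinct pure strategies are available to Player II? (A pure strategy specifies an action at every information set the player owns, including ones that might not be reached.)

4

Player II owns the root with actions {Out, Stay} — two choices.
Player II owns the node after Out-C-b with actions {f, g} — two choices.
A pure strategy fixes one action at each information set independently, so the count is the product 2 × 2 = 4.
(For reference, Player I has 16 pure strategies, giving a 4×16 normal-form matrix.)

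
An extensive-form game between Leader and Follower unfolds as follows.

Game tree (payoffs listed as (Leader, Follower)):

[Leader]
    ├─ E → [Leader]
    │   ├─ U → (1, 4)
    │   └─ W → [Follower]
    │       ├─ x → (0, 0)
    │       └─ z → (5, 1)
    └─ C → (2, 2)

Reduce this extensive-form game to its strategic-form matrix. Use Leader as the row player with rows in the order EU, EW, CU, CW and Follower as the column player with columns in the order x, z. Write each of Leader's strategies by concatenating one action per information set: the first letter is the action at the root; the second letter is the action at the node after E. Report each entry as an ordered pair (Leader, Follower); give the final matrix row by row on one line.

            x        z
  EU    (1,4)    (1,4)
  EW    (0,0)    (5,1)
  CU    (2,2)    (2,2)
  CW    (2,2)    (2,2)

EU: (1,4) (1,4) | EW: (0,0) (5,1) | CU: (2,2) (2,2) | CW: (2,2) (2,2)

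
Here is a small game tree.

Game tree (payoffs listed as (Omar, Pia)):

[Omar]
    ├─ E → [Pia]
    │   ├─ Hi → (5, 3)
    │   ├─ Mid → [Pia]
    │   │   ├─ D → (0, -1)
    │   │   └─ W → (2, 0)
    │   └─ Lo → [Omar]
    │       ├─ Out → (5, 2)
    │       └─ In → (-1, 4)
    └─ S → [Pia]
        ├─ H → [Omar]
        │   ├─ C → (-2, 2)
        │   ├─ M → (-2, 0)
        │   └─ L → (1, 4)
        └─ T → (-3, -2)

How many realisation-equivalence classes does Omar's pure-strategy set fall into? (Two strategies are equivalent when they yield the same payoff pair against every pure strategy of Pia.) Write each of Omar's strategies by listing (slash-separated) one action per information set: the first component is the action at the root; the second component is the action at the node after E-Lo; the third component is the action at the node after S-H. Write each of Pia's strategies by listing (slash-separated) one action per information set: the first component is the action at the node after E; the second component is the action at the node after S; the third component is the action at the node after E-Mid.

Omar has 12 pure strategies: E/Out/C, E/Out/M, E/Out/L, E/In/C, E/In/M, E/In/L, S/Out/C, S/Out/M, S/Out/L, S/In/C, S/In/M, S/In/L. Columns: Hi/H/D, Hi/H/W, Hi/T/D, Hi/T/W, Mid/H/D, Mid/H/W, Mid/T/D, Mid/T/W, Lo/H/D, Lo/H/W, Lo/T/D, Lo/T/W.
{E/Out/C, E/Out/M, E/Out/L} → row (5,3) (5,3) (5,3) (5,3) (0,-1) (2,0) (0,-1) (2,0) (5,2) (5,2) (5,2) (5,2)
{E/In/C, E/In/M, E/In/L} → row (5,3) (5,3) (5,3) (5,3) (0,-1) (2,0) (0,-1) (2,0) (-1,4) (-1,4) (-1,4) (-1,4)
{S/Out/C, S/In/C} → row (-2,2) (-2,2) (-3,-2) (-3,-2) (-2,2) (-2,2) (-3,-2) (-3,-2) (-2,2) (-2,2) (-3,-2) (-3,-2)
{S/Out/M, S/In/M} → row (-2,0) (-2,0) (-3,-2) (-3,-2) (-2,0) (-2,0) (-3,-2) (-3,-2) (-2,0) (-2,0) (-3,-2) (-3,-2)
{S/Out/L, S/In/L} → row (1,4) (1,4) (-3,-2) (-3,-2) (1,4) (1,4) (-3,-2) (-3,-2) (1,4) (1,4) (-3,-2) (-3,-2)
That's 5 distinct rows out of 12 strategies.

5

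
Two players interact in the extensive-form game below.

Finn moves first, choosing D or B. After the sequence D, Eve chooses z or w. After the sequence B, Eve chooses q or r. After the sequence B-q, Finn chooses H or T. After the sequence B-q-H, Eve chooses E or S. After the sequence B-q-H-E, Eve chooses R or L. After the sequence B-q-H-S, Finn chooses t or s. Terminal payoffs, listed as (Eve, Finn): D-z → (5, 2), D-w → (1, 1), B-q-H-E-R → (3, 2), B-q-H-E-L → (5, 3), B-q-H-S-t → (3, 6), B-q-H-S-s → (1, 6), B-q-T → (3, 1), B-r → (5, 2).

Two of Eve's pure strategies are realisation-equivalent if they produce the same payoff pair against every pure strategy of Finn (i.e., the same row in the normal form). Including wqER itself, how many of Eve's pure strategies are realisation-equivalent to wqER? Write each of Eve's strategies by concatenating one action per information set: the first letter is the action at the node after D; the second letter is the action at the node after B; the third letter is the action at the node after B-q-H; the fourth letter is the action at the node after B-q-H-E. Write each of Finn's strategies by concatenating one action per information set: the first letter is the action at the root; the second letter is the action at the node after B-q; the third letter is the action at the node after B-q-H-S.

Row for wqER (columns DHt, DHs, DTt, DTs, BHt, BHs, BTt, BTs): (1,1) (1,1) (1,1) (1,1) (3,2) (3,2) (3,1) (3,1).
Every one of Eve's information sets is on the play path for some reply by Finn when Eve follows wqER.
Changing the action at any of them therefore changes at least one column, so only wqER itself gives this row.

1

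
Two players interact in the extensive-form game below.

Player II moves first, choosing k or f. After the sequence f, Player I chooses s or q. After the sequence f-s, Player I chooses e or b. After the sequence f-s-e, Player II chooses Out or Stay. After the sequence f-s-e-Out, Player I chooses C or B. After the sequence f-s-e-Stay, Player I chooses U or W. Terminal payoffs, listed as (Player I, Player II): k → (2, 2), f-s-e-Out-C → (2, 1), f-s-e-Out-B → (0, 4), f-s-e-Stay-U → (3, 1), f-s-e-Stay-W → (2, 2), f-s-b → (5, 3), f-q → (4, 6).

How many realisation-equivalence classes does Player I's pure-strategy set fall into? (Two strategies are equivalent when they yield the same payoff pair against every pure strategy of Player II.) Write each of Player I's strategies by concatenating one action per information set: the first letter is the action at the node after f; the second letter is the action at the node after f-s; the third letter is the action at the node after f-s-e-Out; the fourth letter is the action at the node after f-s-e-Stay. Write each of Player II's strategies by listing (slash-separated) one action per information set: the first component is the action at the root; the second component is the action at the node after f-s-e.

Player I has 16 pure strategies: seCU, seCW, seBU, seBW, sbCU, sbCW, sbBU, sbBW, qeCU, qeCW, qeBU, qeBW, qbCU, qbCW, qbBU, qbBW. Columns: k/Out, k/Stay, f/Out, f/Stay.
{seCU} → row (2,2) (2,2) (2,1) (3,1)
{seCW} → row (2,2) (2,2) (2,1) (2,2)
{seBU} → row (2,2) (2,2) (0,4) (3,1)
{seBW} → row (2,2) (2,2) (0,4) (2,2)
{sbCU, sbCW, sbBU, sbBW} → row (2,2) (2,2) (5,3) (5,3)
{qeCU, qeCW, qeBU, qeBW, qbCU, qbCW, qbBU, qbBW} → row (2,2) (2,2) (4,6) (4,6)
That's 6 distinct rows out of 16 strategies.

6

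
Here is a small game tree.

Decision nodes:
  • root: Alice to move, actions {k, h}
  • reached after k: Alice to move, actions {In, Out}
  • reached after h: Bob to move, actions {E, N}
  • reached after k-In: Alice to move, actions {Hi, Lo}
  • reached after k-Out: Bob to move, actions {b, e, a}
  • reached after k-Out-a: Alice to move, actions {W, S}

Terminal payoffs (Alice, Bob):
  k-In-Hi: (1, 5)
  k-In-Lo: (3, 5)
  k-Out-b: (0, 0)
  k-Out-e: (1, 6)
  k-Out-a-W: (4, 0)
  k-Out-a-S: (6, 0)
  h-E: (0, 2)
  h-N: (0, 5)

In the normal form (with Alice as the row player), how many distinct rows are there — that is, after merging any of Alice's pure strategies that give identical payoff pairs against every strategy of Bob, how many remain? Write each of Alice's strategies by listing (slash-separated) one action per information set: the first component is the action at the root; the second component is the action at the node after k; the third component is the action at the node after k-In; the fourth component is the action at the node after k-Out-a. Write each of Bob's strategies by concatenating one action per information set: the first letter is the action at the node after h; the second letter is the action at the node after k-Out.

5

Alice has 16 pure strategies: k/In/Hi/W, k/In/Hi/S, k/In/Lo/W, k/In/Lo/S, k/Out/Hi/W, k/Out/Hi/S, k/Out/Lo/W, k/Out/Lo/S, h/In/Hi/W, h/In/Hi/S, h/In/Lo/W, h/In/Lo/S, h/Out/Hi/W, h/Out/Hi/S, h/Out/Lo/W, h/Out/Lo/S. Columns: Eb, Ee, Ea, Nb, Ne, Na.
{k/In/Hi/W, k/In/Hi/S} → row (1,5) (1,5) (1,5) (1,5) (1,5) (1,5)
{k/In/Lo/W, k/In/Lo/S} → row (3,5) (3,5) (3,5) (3,5) (3,5) (3,5)
{k/Out/Hi/W, k/Out/Lo/W} → row (0,0) (1,6) (4,0) (0,0) (1,6) (4,0)
{k/Out/Hi/S, k/Out/Lo/S} → row (0,0) (1,6) (6,0) (0,0) (1,6) (6,0)
{h/In/Hi/W, h/In/Hi/S, h/In/Lo/W, h/In/Lo/S, h/Out/Hi/W, h/Out/Hi/S, h/Out/Lo/W, h/Out/Lo/S} → row (0,2) (0,2) (0,2) (0,5) (0,5) (0,5)
That's 5 distinct rows out of 16 strategies.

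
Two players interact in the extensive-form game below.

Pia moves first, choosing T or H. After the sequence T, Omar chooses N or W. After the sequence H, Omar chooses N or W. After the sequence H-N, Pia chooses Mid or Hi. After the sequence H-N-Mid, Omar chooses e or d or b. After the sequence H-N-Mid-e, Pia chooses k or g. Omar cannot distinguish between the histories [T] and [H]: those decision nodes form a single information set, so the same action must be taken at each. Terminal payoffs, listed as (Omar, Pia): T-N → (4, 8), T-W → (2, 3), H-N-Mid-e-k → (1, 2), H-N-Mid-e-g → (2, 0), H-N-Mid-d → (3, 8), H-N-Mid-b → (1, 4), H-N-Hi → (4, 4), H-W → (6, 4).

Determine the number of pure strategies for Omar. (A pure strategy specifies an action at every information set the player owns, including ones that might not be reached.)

6

Omar owns the information set {T, H} with actions {N, W} — two choices.
Omar owns the node after H-N-Mid with actions {e, d, b} — three choices.
A pure strategy fixes one action at each information set independently, so the count is the product 2 × 3 = 6.
(For reference, Pia has 8 pure strategies, giving a 6×8 normal-form matrix.)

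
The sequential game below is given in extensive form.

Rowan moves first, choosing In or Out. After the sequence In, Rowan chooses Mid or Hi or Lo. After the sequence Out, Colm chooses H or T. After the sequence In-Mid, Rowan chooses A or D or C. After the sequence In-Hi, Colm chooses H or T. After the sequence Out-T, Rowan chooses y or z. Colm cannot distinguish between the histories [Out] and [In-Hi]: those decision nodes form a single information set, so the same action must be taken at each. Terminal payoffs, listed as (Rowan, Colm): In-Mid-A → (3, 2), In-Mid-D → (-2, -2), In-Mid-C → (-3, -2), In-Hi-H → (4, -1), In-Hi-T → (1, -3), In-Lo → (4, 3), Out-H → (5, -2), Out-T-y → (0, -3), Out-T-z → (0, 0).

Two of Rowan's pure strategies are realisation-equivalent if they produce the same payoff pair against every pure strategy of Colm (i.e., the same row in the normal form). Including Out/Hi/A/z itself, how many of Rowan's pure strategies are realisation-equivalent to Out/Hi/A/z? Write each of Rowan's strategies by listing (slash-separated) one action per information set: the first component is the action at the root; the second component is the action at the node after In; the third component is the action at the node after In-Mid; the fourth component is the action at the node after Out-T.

Row for Out/Hi/A/z (columns H, T): (5,-2) (0,0).
Under Out/Hi/A/z, Rowan's choice at the node after In and at the node after In-Mid can never be reached regardless of what Colm does, so varying those choices leaves every outcome unchanged.
Holding the reachable choices fixed and varying the unreachable ones freely already gives 3 × 3 = 9 equivalent strategies.
No other strategy reproduces this row, so those 9 are the full class: Out/Mid/A/z, Out/Mid/D/z, Out/Mid/C/z, Out/Hi/A/z, Out/Hi/D/z, Out/Hi/C/z, Out/Lo/A/z, Out/Lo/D/z, Out/Lo/C/z.

9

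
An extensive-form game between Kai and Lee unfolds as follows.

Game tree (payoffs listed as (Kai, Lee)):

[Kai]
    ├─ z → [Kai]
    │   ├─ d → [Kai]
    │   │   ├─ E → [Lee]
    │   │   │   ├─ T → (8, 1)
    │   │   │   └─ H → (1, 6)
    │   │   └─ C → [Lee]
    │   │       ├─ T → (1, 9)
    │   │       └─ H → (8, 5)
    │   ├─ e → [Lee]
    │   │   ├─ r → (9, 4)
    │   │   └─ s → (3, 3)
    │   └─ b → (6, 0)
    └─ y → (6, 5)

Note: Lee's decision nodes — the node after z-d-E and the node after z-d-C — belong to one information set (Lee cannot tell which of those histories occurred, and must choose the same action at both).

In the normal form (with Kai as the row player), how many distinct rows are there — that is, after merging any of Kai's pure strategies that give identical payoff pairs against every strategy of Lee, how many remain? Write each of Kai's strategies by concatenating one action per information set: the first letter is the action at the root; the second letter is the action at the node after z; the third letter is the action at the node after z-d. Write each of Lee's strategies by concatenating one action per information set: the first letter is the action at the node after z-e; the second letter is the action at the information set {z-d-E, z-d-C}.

Kai has 12 pure strategies: zdE, zdC, zeE, zeC, zbE, zbC, ydE, ydC, yeE, yeC, ybE, ybC. Columns: rT, rH, sT, sH.
{zdE} → row (8,1) (1,6) (8,1) (1,6)
{zdC} → row (1,9) (8,5) (1,9) (8,5)
{zeE, zeC} → row (9,4) (9,4) (3,3) (3,3)
{zbE, zbC} → row (6,0) (6,0) (6,0) (6,0)
{ydE, ydC, yeE, yeC, ybE, ybC} → row (6,5) (6,5) (6,5) (6,5)
That's 5 distinct rows out of 12 strategies.

5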